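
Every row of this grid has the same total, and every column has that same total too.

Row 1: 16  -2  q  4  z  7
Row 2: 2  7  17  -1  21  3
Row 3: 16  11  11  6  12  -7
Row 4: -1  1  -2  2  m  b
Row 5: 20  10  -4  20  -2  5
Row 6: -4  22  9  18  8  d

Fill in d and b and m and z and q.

d = -4, b = 45, m = 4, z = 6, q = 18

Rows 2 and 3 both sum to 49, so that's the common total.
Row 6 has -4 + 22 + 9 + 18 + 8 = 53; the blank must be 49 − 53 = -4.
Column 3 has 17 + 11 − 2 − 4 + 9 = 31; the blank must be 49 − 31 = 18.
Row 1 has 16 − 2 + 18 + 4 + 7 = 43; the blank must be 49 − 43 = 6.
Column 5 has 6 + 21 + 12 − 2 + 8 = 45; the blank must be 49 − 45 = 4.
Row 4 has -1 + 1 − 2 + 2 + 4 = 4; the blank must be 49 − 4 = 45.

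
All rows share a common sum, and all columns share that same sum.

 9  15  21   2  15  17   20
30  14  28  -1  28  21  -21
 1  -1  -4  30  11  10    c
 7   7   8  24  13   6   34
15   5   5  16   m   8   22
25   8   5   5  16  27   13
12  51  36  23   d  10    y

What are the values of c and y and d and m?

c = 52, y = -21, d = -12, m = 28

Rows 1 and 2 both sum to 99, so that's the common total.
Row 3: 1 − 1 − 4 + 30 + 11 + 10 = 47, so its missing entry is 99 − 47 = 52.
Column 7: 20 − 21 + 52 + 34 + 22 + 13 = 120, so its missing entry is 99 − 120 = -21.
Row 7: 12 + 51 + 36 + 23 + 10 − 21 = 111, so its missing entry is 99 − 111 = -12.
Row 5: 15 + 5 + 5 + 16 + 8 + 22 = 71, so its missing entry is 99 − 71 = 28.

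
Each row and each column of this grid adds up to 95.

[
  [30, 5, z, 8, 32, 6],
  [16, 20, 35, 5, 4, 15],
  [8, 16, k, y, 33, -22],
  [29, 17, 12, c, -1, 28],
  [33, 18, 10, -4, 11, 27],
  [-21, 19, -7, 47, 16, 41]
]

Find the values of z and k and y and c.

z = 14, k = 31, y = 29, c = 10

Row 1: 30 + 5 + 8 + 32 + 6 = 81, so its missing entry is 95 − 81 = 14.
Row 4: 29 + 17 + 12 − 1 + 28 = 85, so its missing entry is 95 − 85 = 10.
Column 4: 8 + 5 + 10 − 4 + 47 = 66, so its missing entry is 95 − 66 = 29.
Row 3: 8 + 16 + 29 + 33 − 22 = 64, so its missing entry is 95 − 64 = 31.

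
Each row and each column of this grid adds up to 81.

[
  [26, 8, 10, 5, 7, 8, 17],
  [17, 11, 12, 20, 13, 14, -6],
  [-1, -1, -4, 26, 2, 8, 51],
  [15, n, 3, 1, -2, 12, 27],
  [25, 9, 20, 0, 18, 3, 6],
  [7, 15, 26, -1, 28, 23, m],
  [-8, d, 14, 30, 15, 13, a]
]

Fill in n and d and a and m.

Row 4: 15 + 3 + 1 − 2 + 12 + 27 = 56, so its missing entry is 81 − 56 = 25.
Column 2: 8 + 11 − 1 + 25 + 9 + 15 = 67, so its missing entry is 81 − 67 = 14.
Row 7: -8 + 14 + 14 + 30 + 15 + 13 = 78, so its missing entry is 81 − 78 = 3.
Row 6: 7 + 15 + 26 − 1 + 28 + 23 = 98, so its missing entry is 81 − 98 = -17.

n = 25, d = 14, a = 3, m = -17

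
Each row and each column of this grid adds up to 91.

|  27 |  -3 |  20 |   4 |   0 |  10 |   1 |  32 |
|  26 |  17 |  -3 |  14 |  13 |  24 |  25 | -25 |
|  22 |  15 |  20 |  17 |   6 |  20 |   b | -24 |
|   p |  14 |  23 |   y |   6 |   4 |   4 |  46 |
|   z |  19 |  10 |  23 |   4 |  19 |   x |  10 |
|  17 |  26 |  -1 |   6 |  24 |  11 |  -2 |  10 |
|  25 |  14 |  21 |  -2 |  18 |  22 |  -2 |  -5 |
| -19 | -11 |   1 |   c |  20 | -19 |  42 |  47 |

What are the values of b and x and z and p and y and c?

Row 8 has -19 − 11 + 1 + 20 − 19 + 42 + 47 = 61; the blank must be 91 − 61 = 30.
Column 4 has 4 + 14 + 17 + 23 + 6 − 2 + 30 = 92; the blank must be 91 − 92 = -1.
Row 4 has 14 + 23 − 1 + 6 + 4 + 4 + 46 = 96; the blank must be 91 − 96 = -5.
Column 1 has 27 + 26 + 22 − 5 + 17 + 25 − 19 = 93; the blank must be 91 − 93 = -2.
Row 5 has -2 + 19 + 10 + 23 + 4 + 19 + 10 = 83; the blank must be 91 − 83 = 8.
Row 3 has 22 + 15 + 20 + 17 + 6 + 20 − 24 = 76; the blank must be 91 − 76 = 15.

b = 15, x = 8, z = -2, p = -5, y = -1, c = 30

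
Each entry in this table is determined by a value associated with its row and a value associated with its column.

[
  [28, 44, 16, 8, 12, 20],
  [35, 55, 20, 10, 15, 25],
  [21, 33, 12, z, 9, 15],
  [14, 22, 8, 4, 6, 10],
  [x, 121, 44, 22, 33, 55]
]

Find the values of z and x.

Each row is a constant multiple of every other row — this is a multiplication table with the headers hidden.
Row 3 is 33/44 = 3/4 times row 1, so its entry in column 4 is 8 × 3/4 = 6.
Row 5 is 121/44 = 11/4 times row 1, so its entry in column 1 is 28 × 11/4 = 77.

z = 6, x = 77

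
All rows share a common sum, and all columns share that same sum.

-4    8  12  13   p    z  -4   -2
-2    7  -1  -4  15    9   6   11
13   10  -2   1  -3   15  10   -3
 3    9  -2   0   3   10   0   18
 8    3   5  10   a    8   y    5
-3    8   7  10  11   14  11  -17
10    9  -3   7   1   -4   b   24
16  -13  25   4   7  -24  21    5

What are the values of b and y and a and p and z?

b = -3, y = 0, a = 2, p = 5, z = 13

Rows 2 and 3 both sum to 41, so that's the common total.
The known cells in column 6 total 28, leaving 41 − 28 = 13 for the blank.
The known cells in row 1 total 36, leaving 41 − 36 = 5 for the blank.
The known cells in column 5 total 39, leaving 41 − 39 = 2 for the blank.
The known cells in row 5 total 41, leaving 41 − 41 = 0 for the blank.
The known cells in row 7 total 44, leaving 41 − 44 = -3 for the blank.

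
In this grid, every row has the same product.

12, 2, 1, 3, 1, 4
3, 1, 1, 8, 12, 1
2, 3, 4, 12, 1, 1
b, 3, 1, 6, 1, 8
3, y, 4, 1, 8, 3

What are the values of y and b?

y = 1, b = 2

Rows 2 and 3 each multiply to 288, so every row has product 288.
Row 5: 3×4×1×8×3 = 288, so the missing entry is 288 ÷ 288 = 1.
Row 4: 3×1×6×1×8 = 144, so the missing entry is 288 ÷ 144 = 2.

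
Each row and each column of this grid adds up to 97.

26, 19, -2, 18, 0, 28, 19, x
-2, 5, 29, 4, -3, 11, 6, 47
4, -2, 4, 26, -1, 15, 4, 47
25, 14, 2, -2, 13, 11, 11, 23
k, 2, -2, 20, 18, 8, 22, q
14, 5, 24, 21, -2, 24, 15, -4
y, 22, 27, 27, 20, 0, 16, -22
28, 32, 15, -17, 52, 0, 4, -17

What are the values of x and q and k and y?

The known cells in row 1 total 108, leaving 97 − 108 = -11 for the blank.
The known cells in column 8 total 63, leaving 97 − 63 = 34 for the blank.
The known cells in row 5 total 102, leaving 97 − 102 = -5 for the blank.
The known cells in row 7 total 90, leaving 97 − 90 = 7 for the blank.

x = -11, q = 34, k = -5, y = 7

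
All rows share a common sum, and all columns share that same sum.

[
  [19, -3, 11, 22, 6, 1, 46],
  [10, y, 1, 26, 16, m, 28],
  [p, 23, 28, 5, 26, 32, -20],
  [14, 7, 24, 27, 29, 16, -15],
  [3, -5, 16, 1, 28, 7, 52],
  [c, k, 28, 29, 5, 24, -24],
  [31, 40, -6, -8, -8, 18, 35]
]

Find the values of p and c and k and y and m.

p = 8, c = 17, k = 23, y = 17, m = 4

Rows 1 and 4 both sum to 102, so that's the common total.
The known cells in column 6 total 98, leaving 102 − 98 = 4 for the blank.
The known cells in row 2 total 85, leaving 102 − 85 = 17 for the blank.
The known cells in row 3 total 94, leaving 102 − 94 = 8 for the blank.
The known cells in column 2 total 79, leaving 102 − 79 = 23 for the blank.
The known cells in row 6 total 85, leaving 102 − 85 = 17 for the blank.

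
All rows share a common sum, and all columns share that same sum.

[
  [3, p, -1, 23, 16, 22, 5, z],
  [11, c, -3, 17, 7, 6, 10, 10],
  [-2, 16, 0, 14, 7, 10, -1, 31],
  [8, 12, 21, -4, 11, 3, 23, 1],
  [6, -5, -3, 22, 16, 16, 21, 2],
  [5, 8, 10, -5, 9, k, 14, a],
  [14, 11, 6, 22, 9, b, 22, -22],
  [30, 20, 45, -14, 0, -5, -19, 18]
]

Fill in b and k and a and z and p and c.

Rows 3 and 4 both sum to 75, so that's the common total.
Row 7: 14 + 11 + 6 + 22 + 9 + 22 − 22 = 62, so its missing entry is 75 − 62 = 13.
Column 6: 22 + 6 + 10 + 3 + 16 + 13 − 5 = 65, so its missing entry is 75 − 65 = 10.
Row 2: 11 − 3 + 17 + 7 + 6 + 10 + 10 = 58, so its missing entry is 75 − 58 = 17.
Column 2: 17 + 16 + 12 − 5 + 8 + 11 + 20 = 79, so its missing entry is 75 − 79 = -4.
Row 1: 3 − 4 − 1 + 23 + 16 + 22 + 5 = 64, so its missing entry is 75 − 64 = 11.
Row 6: 5 + 8 + 10 − 5 + 9 + 10 + 14 = 51, so its missing entry is 75 − 51 = 24.

b = 13, k = 10, a = 24, z = 11, p = -4, c = 17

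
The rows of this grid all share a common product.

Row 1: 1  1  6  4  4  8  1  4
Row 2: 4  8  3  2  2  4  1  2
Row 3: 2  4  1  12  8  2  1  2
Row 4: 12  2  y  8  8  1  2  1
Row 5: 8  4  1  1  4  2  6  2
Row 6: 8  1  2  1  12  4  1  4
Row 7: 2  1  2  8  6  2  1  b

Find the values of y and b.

Rows 2 and 6 each multiply to 3072, so every row has product 3072.
Row 4: 12×2×8×8×1×2×1 = 3072, so the missing entry is 3072 ÷ 3072 = 1.
Row 7: 2×1×2×8×6×2×1 = 384, so the missing entry is 3072 ÷ 384 = 8.

y = 1, b = 8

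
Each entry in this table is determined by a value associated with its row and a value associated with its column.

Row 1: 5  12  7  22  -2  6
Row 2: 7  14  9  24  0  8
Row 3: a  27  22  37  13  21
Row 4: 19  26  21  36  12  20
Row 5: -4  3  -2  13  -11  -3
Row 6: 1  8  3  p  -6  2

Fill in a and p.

a = 20, p = 18

The difference between any two rows is the same in every column — this is an addition table with the headers hidden.
Row 3 minus row 1 is 21 − 6 = 15, so its entry in column 1 is 5 + 15 = 20.
Row 6 minus row 1 is 2 − 6 = -4, so its entry in column 4 is 22 + (-4) = 18.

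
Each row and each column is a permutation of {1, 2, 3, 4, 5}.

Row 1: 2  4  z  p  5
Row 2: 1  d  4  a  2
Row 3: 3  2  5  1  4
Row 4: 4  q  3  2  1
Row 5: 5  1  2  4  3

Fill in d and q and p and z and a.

For row 4, column 2: row 4 already has {1, 2, 3, 4}; that leaves 5.
At (row 2, col 2): column 2 already has {1, 2, 4, 5}, so the value is 3.
Cell (1,3): column 3 already has {2, 3, 4, 5} → 1.
Cell (1,4): row 1 already has {1, 2, 4, 5} → 3.
Cell (2,4): row 2 already has {1, 2, 3, 4} → 5.

d = 3, q = 5, p = 3, z = 1, a = 5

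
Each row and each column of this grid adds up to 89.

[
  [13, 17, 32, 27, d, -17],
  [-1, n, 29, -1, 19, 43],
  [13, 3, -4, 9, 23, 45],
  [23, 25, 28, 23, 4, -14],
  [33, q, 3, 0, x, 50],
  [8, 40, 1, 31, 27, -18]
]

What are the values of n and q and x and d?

n = 0, q = 4, x = -1, d = 17

The known cells in row 2 total 89, leaving 89 − 89 = 0 for the blank.
The known cells in column 2 total 85, leaving 89 − 85 = 4 for the blank.
The known cells in row 5 total 90, leaving 89 − 90 = -1 for the blank.
The known cells in row 1 total 72, leaving 89 − 72 = 17 for the blank.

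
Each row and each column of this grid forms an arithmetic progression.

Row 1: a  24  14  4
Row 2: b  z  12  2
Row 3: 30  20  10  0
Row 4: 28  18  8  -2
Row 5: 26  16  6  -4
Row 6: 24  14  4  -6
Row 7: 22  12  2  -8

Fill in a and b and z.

a = 34, b = 32, z = 22

Along each row the entries change by -10 per step; down each column they change by -2.
Row 1: from 24 at column 2, stepping by -10 to column 1 gives 34.
Row 2: from 12 at column 3, stepping by -10 to column 1 gives 32.
Row 2: from 12 at column 3, stepping by -10 to column 2 gives 22.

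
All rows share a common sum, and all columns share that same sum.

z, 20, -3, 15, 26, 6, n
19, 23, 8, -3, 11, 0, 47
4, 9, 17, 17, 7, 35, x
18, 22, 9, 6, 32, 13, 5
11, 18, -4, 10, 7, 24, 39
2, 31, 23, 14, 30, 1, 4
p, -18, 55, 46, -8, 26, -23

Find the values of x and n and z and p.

Rows 2 and 4 both sum to 105, so that's the common total.
The known cells in row 7 total 78, leaving 105 − 78 = 27 for the blank.
The known cells in column 1 total 81, leaving 105 − 81 = 24 for the blank.
The known cells in row 3 total 89, leaving 105 − 89 = 16 for the blank.
The known cells in row 1 total 88, leaving 105 − 88 = 17 for the blank.

x = 16, n = 17, z = 24, p = 27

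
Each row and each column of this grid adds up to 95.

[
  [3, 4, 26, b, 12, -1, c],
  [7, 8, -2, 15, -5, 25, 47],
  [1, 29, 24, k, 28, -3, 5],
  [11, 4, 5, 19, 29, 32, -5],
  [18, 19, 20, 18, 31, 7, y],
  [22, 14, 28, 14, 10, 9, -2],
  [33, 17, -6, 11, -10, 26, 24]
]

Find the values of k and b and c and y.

Row 3 has 1 + 29 + 24 + 28 − 3 + 5 = 84; the blank must be 95 − 84 = 11.
Column 4 has 15 + 11 + 19 + 18 + 14 + 11 = 88; the blank must be 95 − 88 = 7.
Row 5 has 18 + 19 + 20 + 18 + 31 + 7 = 113; the blank must be 95 − 113 = -18.
Row 1 has 3 + 4 + 26 + 7 + 12 − 1 = 51; the blank must be 95 − 51 = 44.

k = 11, b = 7, c = 44, y = -18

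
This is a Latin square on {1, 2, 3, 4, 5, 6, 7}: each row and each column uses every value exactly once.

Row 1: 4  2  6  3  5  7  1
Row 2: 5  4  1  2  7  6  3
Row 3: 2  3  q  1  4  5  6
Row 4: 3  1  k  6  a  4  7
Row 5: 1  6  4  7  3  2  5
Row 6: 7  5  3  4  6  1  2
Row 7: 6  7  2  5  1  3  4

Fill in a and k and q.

a = 2, k = 5, q = 7

For row 4, column 5: column 5 already has {1, 3, 4, 5, 6, 7}; that leaves 2.
For row 4, column 3: row 4 already has {1, 2, 3, 4, 6, 7}; that leaves 5.
For row 3, column 3: row 3 already has {1, 2, 3, 4, 5, 6}; that leaves 7.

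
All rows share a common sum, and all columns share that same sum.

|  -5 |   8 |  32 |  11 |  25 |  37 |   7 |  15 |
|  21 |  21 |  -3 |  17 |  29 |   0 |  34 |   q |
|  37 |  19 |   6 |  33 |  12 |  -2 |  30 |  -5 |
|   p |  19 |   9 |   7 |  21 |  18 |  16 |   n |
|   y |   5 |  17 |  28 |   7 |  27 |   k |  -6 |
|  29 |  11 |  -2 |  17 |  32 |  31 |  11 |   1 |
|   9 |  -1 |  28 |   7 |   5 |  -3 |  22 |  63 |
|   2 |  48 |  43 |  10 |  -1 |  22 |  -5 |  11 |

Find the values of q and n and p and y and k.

q = 11, n = 40, p = 0, y = 37, k = 15

Rows 1 and 3 both sum to 130, so that's the common total.
The known cells in column 7 total 115, leaving 130 − 115 = 15 for the blank.
The known cells in row 5 total 93, leaving 130 − 93 = 37 for the blank.
The known cells in column 1 total 130, leaving 130 − 130 = 0 for the blank.
The known cells in row 4 total 90, leaving 130 − 90 = 40 for the blank.
The known cells in row 2 total 119, leaving 130 − 119 = 11 for the blank.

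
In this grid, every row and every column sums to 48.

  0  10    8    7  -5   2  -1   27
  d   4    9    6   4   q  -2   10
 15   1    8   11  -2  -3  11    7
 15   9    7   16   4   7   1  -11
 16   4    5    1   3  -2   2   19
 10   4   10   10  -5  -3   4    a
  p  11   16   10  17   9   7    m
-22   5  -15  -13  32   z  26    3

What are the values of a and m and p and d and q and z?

a = 18, m = -25, p = 3, d = 11, q = 6, z = 32

Row 6 has 10 + 4 + 10 + 10 − 5 − 3 + 4 = 30; the blank must be 48 − 30 = 18.
Column 8 has 27 + 10 + 7 − 11 + 19 + 18 + 3 = 73; the blank must be 48 − 73 = -25.
Row 7 has 11 + 16 + 10 + 17 + 9 + 7 − 25 = 45; the blank must be 48 − 45 = 3.
Column 1 has 0 + 15 + 15 + 16 + 10 + 3 − 22 = 37; the blank must be 48 − 37 = 11.
Row 2 has 11 + 4 + 9 + 6 + 4 − 2 + 10 = 42; the blank must be 48 − 42 = 6.
Row 8 has -22 + 5 − 15 − 13 + 32 + 26 + 3 = 16; the blank must be 48 − 16 = 32.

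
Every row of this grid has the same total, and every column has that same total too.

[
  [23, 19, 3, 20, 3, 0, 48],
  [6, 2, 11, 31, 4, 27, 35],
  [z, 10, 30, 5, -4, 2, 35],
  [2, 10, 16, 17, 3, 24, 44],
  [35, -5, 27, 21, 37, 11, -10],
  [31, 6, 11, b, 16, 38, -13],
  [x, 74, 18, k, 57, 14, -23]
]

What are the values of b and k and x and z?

b = 27, k = -5, x = -19, z = 38

Rows 1 and 2 both sum to 116, so that's the common total.
Row 6: 31 + 6 + 11 + 16 + 38 − 13 = 89, so its missing entry is 116 − 89 = 27.
Column 4: 20 + 31 + 5 + 17 + 21 + 27 = 121, so its missing entry is 116 − 121 = -5.
Row 3: 10 + 30 + 5 − 4 + 2 + 35 = 78, so its missing entry is 116 − 78 = 38.
Row 7: 74 + 18 − 5 + 57 + 14 − 23 = 135, so its missing entry is 116 − 135 = -19.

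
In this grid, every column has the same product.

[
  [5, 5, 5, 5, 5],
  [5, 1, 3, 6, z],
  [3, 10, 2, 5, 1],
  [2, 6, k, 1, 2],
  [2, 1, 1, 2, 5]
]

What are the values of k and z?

Columns 1 and 2 each multiply to 300, so every column has product 300.
Column 3: 5×3×2×1 = 30, so the missing entry is 300 ÷ 30 = 10.
Column 5: 5×1×2×5 = 50, so the missing entry is 300 ÷ 50 = 6.

k = 10, z = 6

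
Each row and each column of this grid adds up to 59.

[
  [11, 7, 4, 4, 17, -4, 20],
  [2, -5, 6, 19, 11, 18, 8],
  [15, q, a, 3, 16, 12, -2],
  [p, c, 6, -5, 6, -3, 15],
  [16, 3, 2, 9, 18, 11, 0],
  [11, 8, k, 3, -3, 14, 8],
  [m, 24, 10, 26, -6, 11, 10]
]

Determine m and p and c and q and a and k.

The known cells in row 7 total 75, leaving 59 − 75 = -16 for the blank.
The known cells in column 1 total 39, leaving 59 − 39 = 20 for the blank.
The known cells in row 4 total 39, leaving 59 − 39 = 20 for the blank.
The known cells in column 2 total 57, leaving 59 − 57 = 2 for the blank.
The known cells in row 3 total 46, leaving 59 − 46 = 13 for the blank.
The known cells in row 6 total 41, leaving 59 − 41 = 18 for the blank.

m = -16, p = 20, c = 20, q = 2, a = 13, k = 18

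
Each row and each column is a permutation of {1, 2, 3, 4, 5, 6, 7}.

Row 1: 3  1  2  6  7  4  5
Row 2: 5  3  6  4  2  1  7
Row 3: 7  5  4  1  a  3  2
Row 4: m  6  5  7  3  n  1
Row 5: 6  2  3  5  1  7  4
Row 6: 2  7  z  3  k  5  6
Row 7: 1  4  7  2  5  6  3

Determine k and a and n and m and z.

Cell (3,5): row 3 already has {1, 2, 3, 4, 5, 7} → 6.
For row 6, column 5: column 5 already has {1, 2, 3, 5, 6, 7}; that leaves 4.
For row 4, column 1: column 1 already has {1, 2, 3, 5, 6, 7}; that leaves 4.
For row 4, column 6: row 4 already has {1, 3, 4, 5, 6, 7}; that leaves 2.
At (row 6, col 3): row 6 already has {2, 3, 4, 5, 6, 7}, so the value is 1.

k = 4, a = 6, n = 2, m = 4, z = 1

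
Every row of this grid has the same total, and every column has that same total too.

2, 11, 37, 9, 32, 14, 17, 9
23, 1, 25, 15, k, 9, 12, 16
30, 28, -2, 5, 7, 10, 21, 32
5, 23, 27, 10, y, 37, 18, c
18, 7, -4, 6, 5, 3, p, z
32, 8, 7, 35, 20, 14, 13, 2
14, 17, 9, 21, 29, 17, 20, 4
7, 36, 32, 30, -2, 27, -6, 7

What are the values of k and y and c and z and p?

Rows 1 and 3 both sum to 131, so that's the common total.
The known cells in column 7 total 95, leaving 131 − 95 = 36 for the blank.
The known cells in row 2 total 101, leaving 131 − 101 = 30 for the blank.
The known cells in column 5 total 121, leaving 131 − 121 = 10 for the blank.
The known cells in row 4 total 130, leaving 131 − 130 = 1 for the blank.
The known cells in row 5 total 71, leaving 131 − 71 = 60 for the blank.

k = 30, y = 10, c = 1, z = 60, p = 36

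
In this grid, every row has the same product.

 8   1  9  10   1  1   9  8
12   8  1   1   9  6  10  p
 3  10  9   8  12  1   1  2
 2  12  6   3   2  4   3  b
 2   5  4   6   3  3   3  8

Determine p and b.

Rows 3 and 5 each multiply to 51840, so every row has product 51840.
Row 2: 12×8×1×1×9×6×10 = 51840, so the missing entry is 51840 ÷ 51840 = 1.
Row 4: 2×12×6×3×2×4×3 = 10368, so the missing entry is 51840 ÷ 10368 = 5.

p = 1, b = 5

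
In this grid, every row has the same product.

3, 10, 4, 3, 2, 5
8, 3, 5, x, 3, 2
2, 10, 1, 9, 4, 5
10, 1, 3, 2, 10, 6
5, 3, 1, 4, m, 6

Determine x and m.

Rows 3 and 4 each multiply to 3600, so every row has product 3600.
Row 2: 8×3×5×3×2 = 720, so the missing entry is 3600 ÷ 720 = 5.
Row 5: 5×3×1×4×6 = 360, so the missing entry is 3600 ÷ 360 = 10.

x = 5, m = 10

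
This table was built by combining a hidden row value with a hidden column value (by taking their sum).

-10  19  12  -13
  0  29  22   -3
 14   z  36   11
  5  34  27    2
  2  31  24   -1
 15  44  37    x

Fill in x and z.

x = 12, z = 43

The difference between any two rows is the same in every column — this is an addition table with the headers hidden.
Row 6 minus row 1 is 15 − (-10) = 25, so its entry in column 4 is -13 + 25 = 12.
Row 3 minus row 1 is 14 − (-10) = 24, so its entry in column 2 is 19 + 24 = 43.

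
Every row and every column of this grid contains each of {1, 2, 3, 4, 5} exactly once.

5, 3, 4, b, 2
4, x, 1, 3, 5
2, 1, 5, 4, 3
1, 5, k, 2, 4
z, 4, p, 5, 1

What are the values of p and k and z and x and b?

p = 2, k = 3, z = 3, x = 2, b = 1

Cell (5,1): column 1 already has {1, 2, 4, 5} → 3.
For row 2, column 2: row 2 already has {1, 3, 4, 5}; that leaves 2.
At (row 1, col 4): row 1 already has {2, 3, 4, 5}, so the value is 1.
For row 5, column 3: row 5 already has {1, 3, 4, 5}; that leaves 2.
Cell (4,3): row 4 already has {1, 2, 4, 5} → 3.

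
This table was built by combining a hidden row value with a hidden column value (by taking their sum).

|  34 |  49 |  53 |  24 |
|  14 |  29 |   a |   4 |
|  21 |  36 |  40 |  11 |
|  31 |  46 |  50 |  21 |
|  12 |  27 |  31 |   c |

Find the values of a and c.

The difference between any two rows is the same in every column — this is an addition table with the headers hidden.
Row 2 minus row 1 is 14 − 34 = -20, so its entry in column 3 is 53 + (-20) = 33.
Row 5 minus row 1 is 12 − 34 = -22, so its entry in column 4 is 24 + (-22) = 2.

a = 33, c = 2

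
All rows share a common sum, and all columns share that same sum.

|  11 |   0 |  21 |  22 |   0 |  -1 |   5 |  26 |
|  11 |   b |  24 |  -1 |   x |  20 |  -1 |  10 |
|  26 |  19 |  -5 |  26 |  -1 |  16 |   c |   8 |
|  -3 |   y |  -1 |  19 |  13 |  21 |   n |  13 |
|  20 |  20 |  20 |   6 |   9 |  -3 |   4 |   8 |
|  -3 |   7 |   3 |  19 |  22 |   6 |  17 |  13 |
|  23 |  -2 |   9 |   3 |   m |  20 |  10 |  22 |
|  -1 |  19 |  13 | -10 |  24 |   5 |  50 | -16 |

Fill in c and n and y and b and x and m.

Rows 1 and 5 both sum to 84, so that's the common total.
The known cells in row 7 total 85, leaving 84 − 85 = -1 for the blank.
The known cells in column 5 total 66, leaving 84 − 66 = 18 for the blank.
The known cells in row 2 total 81, leaving 84 − 81 = 3 for the blank.
The known cells in column 2 total 66, leaving 84 − 66 = 18 for the blank.
The known cells in row 3 total 89, leaving 84 − 89 = -5 for the blank.
The known cells in row 4 total 80, leaving 84 − 80 = 4 for the blank.

c = -5, n = 4, y = 18, b = 3, x = 18, m = -1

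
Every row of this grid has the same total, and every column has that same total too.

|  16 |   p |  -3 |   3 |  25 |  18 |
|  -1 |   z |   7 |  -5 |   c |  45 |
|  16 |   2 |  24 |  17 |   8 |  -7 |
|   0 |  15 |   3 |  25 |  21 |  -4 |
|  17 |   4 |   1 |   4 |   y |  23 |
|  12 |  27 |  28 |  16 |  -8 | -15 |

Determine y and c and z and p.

Rows 3 and 4 both sum to 60, so that's the common total.
Row 5: 17 + 4 + 1 + 4 + 23 = 49, so its missing entry is 60 − 49 = 11.
Column 5: 25 + 8 + 21 + 11 − 8 = 57, so its missing entry is 60 − 57 = 3.
Row 2: -1 + 7 − 5 + 3 + 45 = 49, so its missing entry is 60 − 49 = 11.
Row 1: 16 − 3 + 3 + 25 + 18 = 59, so its missing entry is 60 − 59 = 1.

y = 11, c = 3, z = 11, p = 1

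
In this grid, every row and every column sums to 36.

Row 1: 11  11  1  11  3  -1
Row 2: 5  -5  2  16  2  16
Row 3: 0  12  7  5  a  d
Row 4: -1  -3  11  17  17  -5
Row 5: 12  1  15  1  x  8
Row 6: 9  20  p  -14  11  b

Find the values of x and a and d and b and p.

Row 5 has 12 + 1 + 15 + 1 + 8 = 37; the blank must be 36 − 37 = -1.
Column 5 has 3 + 2 + 17 − 1 + 11 = 32; the blank must be 36 − 32 = 4.
Row 3 has 0 + 12 + 7 + 5 + 4 = 28; the blank must be 36 − 28 = 8.
Column 6 has -1 + 16 + 8 − 5 + 8 = 26; the blank must be 36 − 26 = 10.
Row 6 has 9 + 20 − 14 + 11 + 10 = 36; the blank must be 36 − 36 = 0.

x = -1, a = 4, d = 8, b = 10, p = 0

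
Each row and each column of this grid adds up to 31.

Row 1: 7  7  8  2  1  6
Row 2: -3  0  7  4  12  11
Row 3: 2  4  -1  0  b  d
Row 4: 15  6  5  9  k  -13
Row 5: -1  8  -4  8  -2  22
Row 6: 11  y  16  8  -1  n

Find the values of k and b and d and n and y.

Row 4: 15 + 6 + 5 + 9 − 13 = 22, so its missing entry is 31 − 22 = 9.
Column 5: 1 + 12 + 9 − 2 − 1 = 19, so its missing entry is 31 − 19 = 12.
Column 2: 7 + 0 + 4 + 6 + 8 = 25, so its missing entry is 31 − 25 = 6.
Row 6: 11 + 6 + 16 + 8 − 1 = 40, so its missing entry is 31 − 40 = -9.
Row 3: 2 + 4 − 1 + 0 + 12 = 17, so its missing entry is 31 − 17 = 14.

k = 9, b = 12, d = 14, n = -9, y = 6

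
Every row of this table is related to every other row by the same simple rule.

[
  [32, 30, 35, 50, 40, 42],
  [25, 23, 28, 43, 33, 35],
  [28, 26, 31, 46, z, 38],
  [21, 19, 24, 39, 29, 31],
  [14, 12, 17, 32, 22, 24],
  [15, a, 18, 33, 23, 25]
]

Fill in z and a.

z = 36, a = 13

The difference between any two rows is the same in every column — this is an addition table with the headers hidden.
Row 3 minus row 1 is 28 − 32 = -4, so its entry in column 5 is 40 + (-4) = 36.
Row 6 minus row 1 is 15 − 32 = -17, so its entry in column 2 is 30 + (-17) = 13.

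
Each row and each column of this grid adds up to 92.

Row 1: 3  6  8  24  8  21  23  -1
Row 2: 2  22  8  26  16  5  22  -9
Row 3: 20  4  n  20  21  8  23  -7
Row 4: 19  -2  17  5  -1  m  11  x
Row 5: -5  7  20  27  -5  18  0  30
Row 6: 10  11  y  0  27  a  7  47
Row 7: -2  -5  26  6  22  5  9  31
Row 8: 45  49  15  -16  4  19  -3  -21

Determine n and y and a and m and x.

n = 3, y = -5, a = -5, m = 21, x = 22

Column 8 has -1 − 9 − 7 + 30 + 47 + 31 − 21 = 70; the blank must be 92 − 70 = 22.
Row 3 has 20 + 4 + 20 + 21 + 8 + 23 − 7 = 89; the blank must be 92 − 89 = 3.
Row 4 has 19 − 2 + 17 + 5 − 1 + 11 + 22 = 71; the blank must be 92 − 71 = 21.
Column 6 has 21 + 5 + 8 + 21 + 18 + 5 + 19 = 97; the blank must be 92 − 97 = -5.
Row 6 has 10 + 11 + 0 + 27 − 5 + 7 + 47 = 97; the blank must be 92 − 97 = -5.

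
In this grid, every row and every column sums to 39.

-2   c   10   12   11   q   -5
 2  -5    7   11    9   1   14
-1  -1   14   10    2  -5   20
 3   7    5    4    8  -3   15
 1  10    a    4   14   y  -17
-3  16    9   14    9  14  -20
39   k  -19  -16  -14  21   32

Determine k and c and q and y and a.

Row 7 has 39 − 19 − 16 − 14 + 21 + 32 = 43; the blank must be 39 − 43 = -4.
Column 2 has -5 − 1 + 7 + 10 + 16 − 4 = 23; the blank must be 39 − 23 = 16.
Column 3 has 10 + 7 + 14 + 5 + 9 − 19 = 26; the blank must be 39 − 26 = 13.
Row 5 has 1 + 10 + 13 + 4 + 14 − 17 = 25; the blank must be 39 − 25 = 14.
Row 1 has -2 + 16 + 10 + 12 + 11 − 5 = 42; the blank must be 39 − 42 = -3.

k = -4, c = 16, q = -3, y = 14, a = 13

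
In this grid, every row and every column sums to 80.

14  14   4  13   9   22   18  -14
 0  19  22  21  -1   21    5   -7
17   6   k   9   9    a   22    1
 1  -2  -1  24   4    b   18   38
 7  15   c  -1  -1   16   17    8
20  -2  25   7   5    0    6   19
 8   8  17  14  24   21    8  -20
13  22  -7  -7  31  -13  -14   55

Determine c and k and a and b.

c = 19, k = 1, a = 15, b = -2

Row 4 has 1 − 2 − 1 + 24 + 4 + 18 + 38 = 82; the blank must be 80 − 82 = -2.
Column 6 has 22 + 21 − 2 + 16 + 0 + 21 − 13 = 65; the blank must be 80 − 65 = 15.
Row 5 has 7 + 15 − 1 − 1 + 16 + 17 + 8 = 61; the blank must be 80 − 61 = 19.
Row 3 has 17 + 6 + 9 + 9 + 15 + 22 + 1 = 79; the blank must be 80 − 79 = 1.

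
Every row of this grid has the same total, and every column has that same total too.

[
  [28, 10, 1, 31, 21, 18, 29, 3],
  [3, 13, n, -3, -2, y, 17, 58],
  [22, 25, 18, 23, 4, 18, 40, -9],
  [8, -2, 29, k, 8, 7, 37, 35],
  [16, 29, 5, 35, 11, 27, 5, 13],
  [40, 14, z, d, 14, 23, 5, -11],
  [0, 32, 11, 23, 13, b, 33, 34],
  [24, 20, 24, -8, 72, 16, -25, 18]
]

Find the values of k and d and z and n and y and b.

k = 19, d = 21, z = 35, n = 18, y = 37, b = -5

Rows 1 and 3 both sum to 141, so that's the common total.
The known cells in row 7 total 146, leaving 141 − 146 = -5 for the blank.
The known cells in column 6 total 104, leaving 141 − 104 = 37 for the blank.
The known cells in row 2 total 123, leaving 141 − 123 = 18 for the blank.
The known cells in row 4 total 122, leaving 141 − 122 = 19 for the blank.
The known cells in column 4 total 120, leaving 141 − 120 = 21 for the blank.
The known cells in row 6 total 106, leaving 141 − 106 = 35 for the blank.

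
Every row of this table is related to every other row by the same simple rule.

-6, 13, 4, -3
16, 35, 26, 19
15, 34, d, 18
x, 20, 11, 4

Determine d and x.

d = 25, x = 1

The difference between any two rows is the same in every column — this is an addition table with the headers hidden.
Row 3 minus row 1 is 34 − 13 = 21, so its entry in column 3 is 4 + 21 = 25.
Row 4 minus row 1 is 20 − 13 = 7, so its entry in column 1 is -6 + 7 = 1.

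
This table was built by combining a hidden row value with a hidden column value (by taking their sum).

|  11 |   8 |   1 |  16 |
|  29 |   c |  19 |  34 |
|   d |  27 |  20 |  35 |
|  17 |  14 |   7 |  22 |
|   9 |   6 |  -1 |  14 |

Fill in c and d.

c = 26, d = 30

The difference between any two rows is the same in every column — this is an addition table with the headers hidden.
Row 2 minus row 1 is 34 − 16 = 18, so its entry in column 2 is 8 + 18 = 26.
Row 3 minus row 1 is 35 − 16 = 19, so its entry in column 1 is 11 + 19 = 30.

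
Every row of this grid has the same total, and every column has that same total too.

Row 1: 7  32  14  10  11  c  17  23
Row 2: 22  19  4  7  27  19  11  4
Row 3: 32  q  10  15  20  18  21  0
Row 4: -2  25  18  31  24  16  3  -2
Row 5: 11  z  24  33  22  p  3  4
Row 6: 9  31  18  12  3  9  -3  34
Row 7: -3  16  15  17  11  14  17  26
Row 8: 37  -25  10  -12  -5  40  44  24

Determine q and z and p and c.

Rows 2 and 4 both sum to 113, so that's the common total.
Row 3: 32 + 10 + 15 + 20 + 18 + 21 + 0 = 116, so its missing entry is 113 − 116 = -3.
Column 2: 32 + 19 − 3 + 25 + 31 + 16 − 25 = 95, so its missing entry is 113 − 95 = 18.
Row 5: 11 + 18 + 24 + 33 + 22 + 3 + 4 = 115, so its missing entry is 113 − 115 = -2.
Row 1: 7 + 32 + 14 + 10 + 11 + 17 + 23 = 114, so its missing entry is 113 − 114 = -1.

q = -3, z = 18, p = -2, c = -1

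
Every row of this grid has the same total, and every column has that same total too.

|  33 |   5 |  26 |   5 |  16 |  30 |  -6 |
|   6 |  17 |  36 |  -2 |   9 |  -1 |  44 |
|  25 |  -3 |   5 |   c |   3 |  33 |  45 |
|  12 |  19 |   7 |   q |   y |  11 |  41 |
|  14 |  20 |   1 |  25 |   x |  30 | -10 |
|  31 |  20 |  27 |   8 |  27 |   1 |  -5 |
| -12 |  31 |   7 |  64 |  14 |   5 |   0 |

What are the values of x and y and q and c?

Rows 1 and 2 both sum to 109, so that's the common total.
The known cells in row 5 total 80, leaving 109 − 80 = 29 for the blank.
The known cells in row 3 total 108, leaving 109 − 108 = 1 for the blank.
The known cells in column 4 total 101, leaving 109 − 101 = 8 for the blank.
The known cells in row 4 total 98, leaving 109 − 98 = 11 for the blank.

x = 29, y = 11, q = 8, c = 1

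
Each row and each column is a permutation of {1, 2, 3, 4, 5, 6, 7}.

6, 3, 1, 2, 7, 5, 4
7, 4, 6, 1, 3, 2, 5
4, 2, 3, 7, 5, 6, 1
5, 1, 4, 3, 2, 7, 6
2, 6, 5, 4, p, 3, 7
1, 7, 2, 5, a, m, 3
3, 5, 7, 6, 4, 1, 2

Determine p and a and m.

p = 1, a = 6, m = 4

At (row 5, col 5): row 5 already has {2, 3, 4, 5, 6, 7}, so the value is 1.
For row 6, column 5: column 5 already has {1, 2, 3, 4, 5, 7}; that leaves 6.
For row 6, column 6: row 6 already has {1, 2, 3, 5, 6, 7}; that leaves 4.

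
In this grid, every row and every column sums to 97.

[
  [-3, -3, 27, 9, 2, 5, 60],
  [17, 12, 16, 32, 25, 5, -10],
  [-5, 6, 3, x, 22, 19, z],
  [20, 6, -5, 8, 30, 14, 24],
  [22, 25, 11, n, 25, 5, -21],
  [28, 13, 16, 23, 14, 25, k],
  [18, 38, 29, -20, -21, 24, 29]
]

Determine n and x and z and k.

Row 6: 28 + 13 + 16 + 23 + 14 + 25 = 119, so its missing entry is 97 − 119 = -22.
Column 7: 60 − 10 + 24 − 21 − 22 + 29 = 60, so its missing entry is 97 − 60 = 37.
Row 3: -5 + 6 + 3 + 22 + 19 + 37 = 82, so its missing entry is 97 − 82 = 15.
Row 5: 22 + 25 + 11 + 25 + 5 − 21 = 67, so its missing entry is 97 − 67 = 30.

n = 30, x = 15, z = 37, k = -22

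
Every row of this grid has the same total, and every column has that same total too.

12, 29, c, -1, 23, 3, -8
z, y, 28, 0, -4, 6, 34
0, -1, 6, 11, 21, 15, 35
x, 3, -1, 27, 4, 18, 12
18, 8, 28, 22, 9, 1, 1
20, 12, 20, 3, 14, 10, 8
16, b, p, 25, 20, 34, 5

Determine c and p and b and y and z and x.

c = 29, p = -23, b = 10, y = 26, z = -3, x = 24

Rows 3 and 5 both sum to 87, so that's the common total.
Row 4 has 3 − 1 + 27 + 4 + 18 + 12 = 63; the blank must be 87 − 63 = 24.
Row 1 has 12 + 29 − 1 + 23 + 3 − 8 = 58; the blank must be 87 − 58 = 29.
Column 3 has 29 + 28 + 6 − 1 + 28 + 20 = 110; the blank must be 87 − 110 = -23.
Row 7 has 16 − 23 + 25 + 20 + 34 + 5 = 77; the blank must be 87 − 77 = 10.
Column 2 has 29 − 1 + 3 + 8 + 12 + 10 = 61; the blank must be 87 − 61 = 26.
Row 2 has 26 + 28 + 0 − 4 + 6 + 34 = 90; the blank must be 87 − 90 = -3.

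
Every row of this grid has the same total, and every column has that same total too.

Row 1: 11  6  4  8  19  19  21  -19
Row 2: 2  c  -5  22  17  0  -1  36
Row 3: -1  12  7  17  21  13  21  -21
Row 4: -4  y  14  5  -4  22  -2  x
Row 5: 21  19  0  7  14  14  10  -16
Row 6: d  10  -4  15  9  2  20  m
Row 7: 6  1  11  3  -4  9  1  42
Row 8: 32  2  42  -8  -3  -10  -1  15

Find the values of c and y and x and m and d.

c = -2, y = 21, x = 17, m = 15, d = 2

Rows 1 and 3 both sum to 69, so that's the common total.
Row 2: 2 − 5 + 22 + 17 + 0 − 1 + 36 = 71, so its missing entry is 69 − 71 = -2.
Column 2: 6 − 2 + 12 + 19 + 10 + 1 + 2 = 48, so its missing entry is 69 − 48 = 21.
Row 4: -4 + 21 + 14 + 5 − 4 + 22 − 2 = 52, so its missing entry is 69 − 52 = 17.
Column 8: -19 + 36 − 21 + 17 − 16 + 42 + 15 = 54, so its missing entry is 69 − 54 = 15.
Row 6: 10 − 4 + 15 + 9 + 2 + 20 + 15 = 67, so its missing entry is 69 − 67 = 2.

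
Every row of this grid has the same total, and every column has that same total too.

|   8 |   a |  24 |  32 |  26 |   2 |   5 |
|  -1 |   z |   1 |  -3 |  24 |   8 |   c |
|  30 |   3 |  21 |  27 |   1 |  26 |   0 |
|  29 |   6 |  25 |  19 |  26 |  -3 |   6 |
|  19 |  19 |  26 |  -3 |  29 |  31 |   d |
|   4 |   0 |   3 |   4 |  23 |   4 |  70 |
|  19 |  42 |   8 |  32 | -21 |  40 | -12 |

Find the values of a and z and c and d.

Rows 3 and 4 both sum to 108, so that's the common total.
Row 1 has 8 + 24 + 32 + 26 + 2 + 5 = 97; the blank must be 108 − 97 = 11.
Column 2 has 11 + 3 + 6 + 19 + 0 + 42 = 81; the blank must be 108 − 81 = 27.
Row 2 has -1 + 27 + 1 − 3 + 24 + 8 = 56; the blank must be 108 − 56 = 52.
Row 5 has 19 + 19 + 26 − 3 + 29 + 31 = 121; the blank must be 108 − 121 = -13.

a = 11, z = 27, c = 52, d = -13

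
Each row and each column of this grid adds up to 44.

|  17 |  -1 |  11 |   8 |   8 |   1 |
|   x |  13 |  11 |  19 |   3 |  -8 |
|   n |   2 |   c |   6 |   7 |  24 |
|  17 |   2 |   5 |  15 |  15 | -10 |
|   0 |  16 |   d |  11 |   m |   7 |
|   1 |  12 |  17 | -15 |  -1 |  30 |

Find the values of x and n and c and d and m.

Column 5: 8 + 3 + 7 + 15 − 1 = 32, so its missing entry is 44 − 32 = 12.
Row 5: 0 + 16 + 11 + 12 + 7 = 46, so its missing entry is 44 − 46 = -2.
Column 3: 11 + 11 + 5 − 2 + 17 = 42, so its missing entry is 44 − 42 = 2.
Row 3: 2 + 2 + 6 + 7 + 24 = 41, so its missing entry is 44 − 41 = 3.
Row 2: 13 + 11 + 19 + 3 − 8 = 38, so its missing entry is 44 − 38 = 6.

x = 6, n = 3, c = 2, d = -2, m = 12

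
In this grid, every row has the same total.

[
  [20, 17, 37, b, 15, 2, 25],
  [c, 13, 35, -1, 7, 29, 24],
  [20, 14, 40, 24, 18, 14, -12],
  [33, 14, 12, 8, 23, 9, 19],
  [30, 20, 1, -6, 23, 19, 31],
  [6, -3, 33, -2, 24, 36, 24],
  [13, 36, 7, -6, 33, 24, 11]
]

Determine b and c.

b = 2, c = 11

Row 6 sums to 118 and so does row 7; that's the common total.
In row 1 the known cells total 116, leaving 118 − 116 = 2.
In row 2 the known cells total 107, leaving 118 − 107 = 11.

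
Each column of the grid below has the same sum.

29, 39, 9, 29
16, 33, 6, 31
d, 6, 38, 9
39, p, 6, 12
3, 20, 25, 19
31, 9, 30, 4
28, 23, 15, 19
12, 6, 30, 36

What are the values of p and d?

p = 23, d = 1

Column 3 sums to 159 and so does column 4; that's the common total.
In column 2 the known cells total 136, leaving 159 − 136 = 23.
In column 1 the known cells total 158, leaving 159 − 158 = 1.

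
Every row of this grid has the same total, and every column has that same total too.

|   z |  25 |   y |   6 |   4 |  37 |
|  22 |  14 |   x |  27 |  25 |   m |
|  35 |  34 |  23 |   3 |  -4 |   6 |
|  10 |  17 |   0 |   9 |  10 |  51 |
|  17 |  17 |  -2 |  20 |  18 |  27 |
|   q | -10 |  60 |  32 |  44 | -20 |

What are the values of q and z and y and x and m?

Rows 3 and 4 both sum to 97, so that's the common total.
The known cells in column 6 total 101, leaving 97 − 101 = -4 for the blank.
The known cells in row 2 total 84, leaving 97 − 84 = 13 for the blank.
The known cells in column 3 total 94, leaving 97 − 94 = 3 for the blank.
The known cells in row 1 total 75, leaving 97 − 75 = 22 for the blank.
The known cells in row 6 total 106, leaving 97 − 106 = -9 for the blank.

q = -9, z = 22, y = 3, x = 13, m = -4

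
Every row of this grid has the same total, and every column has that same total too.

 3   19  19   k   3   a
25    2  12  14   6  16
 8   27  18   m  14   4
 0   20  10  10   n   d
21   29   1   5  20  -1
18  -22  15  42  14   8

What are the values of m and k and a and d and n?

Rows 2 and 5 both sum to 75, so that's the common total.
Column 5 has 3 + 6 + 14 + 20 + 14 = 57; the blank must be 75 − 57 = 18.
Row 3 has 8 + 27 + 18 + 14 + 4 = 71; the blank must be 75 − 71 = 4.
Column 4 has 14 + 4 + 10 + 5 + 42 = 75; the blank must be 75 − 75 = 0.
Row 1 has 3 + 19 + 19 + 0 + 3 = 44; the blank must be 75 − 44 = 31.
Row 4 has 0 + 20 + 10 + 10 + 18 = 58; the blank must be 75 − 58 = 17.

m = 4, k = 0, a = 31, d = 17, n = 18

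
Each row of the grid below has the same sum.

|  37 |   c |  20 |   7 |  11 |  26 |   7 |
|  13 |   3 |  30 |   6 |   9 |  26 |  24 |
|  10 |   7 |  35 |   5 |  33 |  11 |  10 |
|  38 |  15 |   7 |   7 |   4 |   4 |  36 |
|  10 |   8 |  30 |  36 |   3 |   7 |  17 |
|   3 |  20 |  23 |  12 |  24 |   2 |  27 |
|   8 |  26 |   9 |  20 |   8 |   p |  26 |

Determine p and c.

Row 3 sums to 111 and so does row 4; that's the common total.
In row 7 the known cells total 97, leaving 111 − 97 = 14.
In row 1 the known cells total 108, leaving 111 − 108 = 3.

p = 14, c = 3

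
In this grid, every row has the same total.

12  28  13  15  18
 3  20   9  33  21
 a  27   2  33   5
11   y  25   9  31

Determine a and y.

a = 19, y = 10

Rows 1 and 2 both add up to 86, so every row sums to 86.
Row 3: 27 + 2 + 33 + 5 = 67, so the missing entry is 86 − 67 = 19.
Row 4: 11 + 25 + 9 + 31 = 76, so the missing entry is 86 − 76 = 10.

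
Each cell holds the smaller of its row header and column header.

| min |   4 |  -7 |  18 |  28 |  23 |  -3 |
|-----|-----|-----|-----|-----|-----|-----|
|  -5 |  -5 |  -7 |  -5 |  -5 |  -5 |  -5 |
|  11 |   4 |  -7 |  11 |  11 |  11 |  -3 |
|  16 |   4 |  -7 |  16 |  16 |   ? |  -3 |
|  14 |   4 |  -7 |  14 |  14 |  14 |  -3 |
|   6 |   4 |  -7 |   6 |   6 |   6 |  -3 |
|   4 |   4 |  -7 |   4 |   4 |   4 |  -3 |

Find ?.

min(16, 23) = 16.

16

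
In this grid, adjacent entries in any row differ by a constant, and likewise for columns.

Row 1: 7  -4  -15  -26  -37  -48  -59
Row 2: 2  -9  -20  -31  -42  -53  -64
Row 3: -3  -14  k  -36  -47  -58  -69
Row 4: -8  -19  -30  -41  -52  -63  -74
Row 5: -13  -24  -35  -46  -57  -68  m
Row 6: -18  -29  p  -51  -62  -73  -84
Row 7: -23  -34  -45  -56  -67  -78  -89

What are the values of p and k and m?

Along each row the entries change by -11 per step; down each column they change by -5.
Row 6: from -18 at column 1, stepping by -11 to column 3 gives -40.
Row 3: from -3 at column 1, stepping by -11 to column 3 gives -25.
Row 5: from -13 at column 1, stepping by -11 to column 7 gives -79.

p = -40, k = -25, m = -79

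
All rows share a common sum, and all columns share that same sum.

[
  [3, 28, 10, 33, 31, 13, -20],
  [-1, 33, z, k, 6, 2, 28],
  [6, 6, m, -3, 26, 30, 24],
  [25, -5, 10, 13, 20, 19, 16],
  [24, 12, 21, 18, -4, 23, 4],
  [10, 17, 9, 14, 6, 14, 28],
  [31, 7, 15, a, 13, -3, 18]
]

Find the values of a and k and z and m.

a = 17, k = 6, z = 24, m = 9

Rows 1 and 4 both sum to 98, so that's the common total.
Row 7 has 31 + 7 + 15 + 13 − 3 + 18 = 81; the blank must be 98 − 81 = 17.
Column 4 has 33 − 3 + 13 + 18 + 14 + 17 = 92; the blank must be 98 − 92 = 6.
Row 2 has -1 + 33 + 6 + 6 + 2 + 28 = 74; the blank must be 98 − 74 = 24.
Row 3 has 6 + 6 − 3 + 26 + 30 + 24 = 89; the blank must be 98 − 89 = 9.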